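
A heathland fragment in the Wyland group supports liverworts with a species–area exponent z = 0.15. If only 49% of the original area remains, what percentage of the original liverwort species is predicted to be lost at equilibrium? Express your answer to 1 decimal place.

10.1%

S_new/S_old = (A_new/A_old)^z = 0.49^0.15
= exp(0.15 × ln 0.49) = exp(0.15 × -0.7133) = exp(-0.1070) ≈ 0.8985
Fraction lost = 1 − 0.8985 = 0.1015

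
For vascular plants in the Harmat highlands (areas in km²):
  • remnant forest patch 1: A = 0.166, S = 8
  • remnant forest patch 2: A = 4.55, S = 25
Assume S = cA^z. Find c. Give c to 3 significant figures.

14.8

z = ln(S₂/S₁) / ln(A₂/A₁) = ln(25/8) / ln(4.55/0.166) = 1.1394 / 3.3109 = 0.3441
c = S₁ / A₁^z = 8 / 0.166^0.3441 = 8 / 0.539 = 14.84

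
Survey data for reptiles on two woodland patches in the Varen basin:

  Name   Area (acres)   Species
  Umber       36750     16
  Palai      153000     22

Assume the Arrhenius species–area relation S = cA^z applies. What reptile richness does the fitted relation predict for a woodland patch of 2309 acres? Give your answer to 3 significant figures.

8.63

z = ln(22/16) / ln(153000/36750) = 0.3185 / 1.4263 = 0.2233
c = 16 / 36750^0.2233 = 16 / 10.45 = 1.53
S₃ = 1.53 × 2309^0.2233 = 1.53 × 5.636 ≈ 8.625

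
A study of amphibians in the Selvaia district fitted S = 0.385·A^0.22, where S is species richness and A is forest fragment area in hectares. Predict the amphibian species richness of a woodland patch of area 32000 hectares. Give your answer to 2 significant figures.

3.8

S = 0.385 × 32000^0.22
ln S = ln 0.385 + 0.22 × ln 32000 = -0.9545 + 0.22 × 10.3735 = 1.3277
S = e^1.3277 ≈ 3.772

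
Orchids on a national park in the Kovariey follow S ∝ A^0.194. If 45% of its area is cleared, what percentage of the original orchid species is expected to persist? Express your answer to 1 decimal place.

S_new/S_old = (A_new/A_old)^z = 0.55^0.194
= exp(0.194 × ln 0.55) = exp(0.194 × -0.5978) = exp(-0.1160) ≈ 0.8905

89.0%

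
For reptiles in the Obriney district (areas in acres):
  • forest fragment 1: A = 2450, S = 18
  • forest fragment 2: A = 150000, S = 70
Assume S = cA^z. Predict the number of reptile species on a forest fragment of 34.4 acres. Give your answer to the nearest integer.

z = ln(70/18) / ln(150000/2450) = 1.3581 / 4.1145 = 0.3301
c = 18 / 2450^0.3301 = 18 / 13.14 = 1.37
S₃ = 1.37 × 34.4^0.3301 = 1.37 × 3.215 ≈ 4.403

4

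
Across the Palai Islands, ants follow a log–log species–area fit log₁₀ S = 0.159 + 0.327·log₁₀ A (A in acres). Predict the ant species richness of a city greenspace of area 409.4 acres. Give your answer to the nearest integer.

10 species

S = 1.442 × 409.4^0.327
ln S = ln 1.442 + 0.327 × ln 409.4 = 0.3661 + 0.327 × 6.0147 = 2.3329
S = e^2.3329 ≈ 10.31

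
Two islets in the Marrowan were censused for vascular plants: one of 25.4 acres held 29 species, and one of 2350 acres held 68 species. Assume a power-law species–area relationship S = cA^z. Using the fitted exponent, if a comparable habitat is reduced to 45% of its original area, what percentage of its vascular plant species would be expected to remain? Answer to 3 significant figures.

z = ln(68/29) / ln(2350/25.4) = 0.8522 / 4.5274 = 0.1882
S_new/S_old = (A_new/A_old)^z = 0.45^0.1882 = exp(0.1882 × -0.7985) = 0.8604

86.0%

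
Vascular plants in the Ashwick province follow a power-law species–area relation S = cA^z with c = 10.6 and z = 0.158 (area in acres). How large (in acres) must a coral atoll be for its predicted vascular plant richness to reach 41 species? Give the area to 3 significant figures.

5230 acres

41 = 10.6 × A^0.158  ⇒  A^0.158 = 41/10.6 = 3.868
ln A = ln(3.868) / 0.158 = 1.3527 / 0.158 = 8.5615
A = e^8.5615 ≈ 5227 acres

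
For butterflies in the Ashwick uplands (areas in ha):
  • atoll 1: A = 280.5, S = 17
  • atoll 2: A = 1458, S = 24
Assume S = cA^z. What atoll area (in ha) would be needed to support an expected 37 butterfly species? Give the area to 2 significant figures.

12000 ha

z = ln(24/17) / ln(1458/280.5) = 0.3448 / 1.6482 = 0.2092
c = 17 / 280.5^0.2092 = 17 / 3.252 = 5.228
A = (37/5.228)^(1/0.2092) ⇒ ln A = ln(7.078)/0.2092 = 9.3538
A = e^9.3538 ≈ 11543 ha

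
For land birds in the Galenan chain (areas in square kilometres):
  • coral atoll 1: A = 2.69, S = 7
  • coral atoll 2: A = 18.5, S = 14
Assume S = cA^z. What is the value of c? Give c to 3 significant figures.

4.90

z = ln(S₂/S₁) / ln(A₂/A₁) = ln(14/7) / ln(18.5/2.69) = 0.6931 / 1.9282 = 0.3595
c = S₁ / A₁^z = 7 / 2.69^0.3595 = 7 / 1.427 = 4.905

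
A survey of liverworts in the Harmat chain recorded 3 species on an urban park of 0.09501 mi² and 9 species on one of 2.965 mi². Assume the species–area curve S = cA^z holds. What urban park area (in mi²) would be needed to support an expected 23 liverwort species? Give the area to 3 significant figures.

z = ln(9/3) / ln(2.965/0.09501) = 1.0986 / 3.4407 = 0.3193
c = 3 / 0.09501^0.3193 = 3 / 0.4716 = 6.361
A = (23/6.361)^(1/0.3193) ⇒ ln A = ln(3.616)/0.3193 = 4.0254
A = e^4.0254 ≈ 56 mi²

56.0 mi²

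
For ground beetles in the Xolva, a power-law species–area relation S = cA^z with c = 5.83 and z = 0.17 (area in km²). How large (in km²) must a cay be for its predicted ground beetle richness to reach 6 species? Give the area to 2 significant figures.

6 = 5.83 × A^0.17  ⇒  A^0.17 = 6/5.83 = 1.029
ln A = ln(1.029) / 0.17 = 0.0287 / 0.17 = 0.1691
A = e^0.1691 ≈ 1.184 km²

1.2 km²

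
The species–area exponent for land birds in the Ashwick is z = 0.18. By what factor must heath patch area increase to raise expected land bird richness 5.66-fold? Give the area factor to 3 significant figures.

15200

(A₂/A₁)^0.18 = 5.66, so A₂/A₁ = 5.66^(1/0.18) = 5.66^5.556
ln(A₂/A₁) = ln 5.66 / 0.18 = 1.7334 / 0.18 = 9.6301
A₂/A₁ = e^9.6301 ≈ 15216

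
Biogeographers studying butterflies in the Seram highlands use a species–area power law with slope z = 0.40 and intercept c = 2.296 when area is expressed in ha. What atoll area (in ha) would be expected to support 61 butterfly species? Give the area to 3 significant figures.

61 = 2.296 × A^0.4  ⇒  A^0.4 = 61/2.296 = 26.57
ln A = ln(26.57) / 0.4 = 3.2797 / 0.4 = 8.1993
A = e^8.1993 ≈ 3638 ha

3640 ha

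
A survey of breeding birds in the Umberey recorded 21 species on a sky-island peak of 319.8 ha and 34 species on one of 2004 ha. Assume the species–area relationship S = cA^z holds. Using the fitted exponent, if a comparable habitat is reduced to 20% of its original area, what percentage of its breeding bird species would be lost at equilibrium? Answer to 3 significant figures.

z = ln(34/21) / ln(2004/319.8) = 0.4818 / 1.8352 = 0.2626
S_new/S_old = (A_new/A_old)^z = 0.2^0.2626 = exp(0.2626 × -1.6094) = 0.6554
Fraction lost = 1 − 0.6554 = 0.3446

34.5%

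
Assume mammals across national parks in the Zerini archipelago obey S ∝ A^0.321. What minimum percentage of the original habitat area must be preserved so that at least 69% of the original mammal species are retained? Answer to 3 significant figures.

Need (A_new/A_old)^0.321 = 0.69, so A_new/A_old = 0.69^(1/0.321) = 0.69^3.115
ln(A_new/A_old) = ln 0.69 / 0.321 = -0.3711 / 0.321 = -1.1560
A_new/A_old = e^-1.1560 ≈ 0.3148

31.5%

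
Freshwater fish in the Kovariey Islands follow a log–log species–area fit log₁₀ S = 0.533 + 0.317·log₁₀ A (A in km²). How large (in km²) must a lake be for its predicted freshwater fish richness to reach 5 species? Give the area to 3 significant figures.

5 = 3.412 × A^0.317  ⇒  A^0.317 = 5/3.412 = 1.465
ln A = ln(1.465) / 0.317 = 0.3822 / 0.317 = 1.2056
A = e^1.2056 ≈ 3.339 km²

3.34 km²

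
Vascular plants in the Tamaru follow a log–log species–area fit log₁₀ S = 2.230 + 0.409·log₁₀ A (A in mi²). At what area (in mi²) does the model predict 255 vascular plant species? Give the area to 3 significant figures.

255 = 169.8 × A^0.409  ⇒  A^0.409 = 255/169.8 = 1.502
ln A = ln(1.502) / 0.409 = 0.4065 / 0.409 = 0.9939
A = e^0.9939 ≈ 2.702 mi²

2.70 mi²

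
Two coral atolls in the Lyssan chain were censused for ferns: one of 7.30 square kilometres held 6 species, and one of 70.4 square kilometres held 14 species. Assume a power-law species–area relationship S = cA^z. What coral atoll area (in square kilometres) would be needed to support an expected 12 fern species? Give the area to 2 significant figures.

z = ln(14/6) / ln(70.4/7.3) = 0.8473 / 2.2663 = 0.3739
c = 6 / 7.3^0.3739 = 6 / 2.103 = 2.854
A = (12/2.854)^(1/0.3739) ⇒ ln A = ln(4.205)/0.3739 = 3.8419
A = e^3.8419 ≈ 46.61 square kilometres

47 square kilometres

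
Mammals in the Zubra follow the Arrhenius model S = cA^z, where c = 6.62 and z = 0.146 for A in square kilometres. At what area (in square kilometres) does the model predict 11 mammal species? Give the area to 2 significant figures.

11 = 6.62 × A^0.146  ⇒  A^0.146 = 11/6.62 = 1.662
ln A = ln(1.662) / 0.146 = 0.5078 / 0.146 = 3.4781
A = e^3.4781 ≈ 32.4 square kilometres

32 square kilometres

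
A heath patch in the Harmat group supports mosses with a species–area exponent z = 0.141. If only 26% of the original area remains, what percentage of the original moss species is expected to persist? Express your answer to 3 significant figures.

S_new/S_old = (A_new/A_old)^z = 0.26^0.141
= exp(0.141 × ln 0.26) = exp(0.141 × -1.3471) = exp(-0.1899) ≈ 0.827

82.7%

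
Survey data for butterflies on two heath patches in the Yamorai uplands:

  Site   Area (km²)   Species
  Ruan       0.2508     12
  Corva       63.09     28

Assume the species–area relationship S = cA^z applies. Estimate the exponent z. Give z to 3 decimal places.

0.153

Taking logs: ln S = ln c + z ln A, so z = (ln S₂ − ln S₁)/(ln A₂ − ln A₁).
z = ln(28/12) / ln(63.09/0.2508) = ln(2.333) / ln(251.6) = 0.8473 / 5.5277 = 0.1533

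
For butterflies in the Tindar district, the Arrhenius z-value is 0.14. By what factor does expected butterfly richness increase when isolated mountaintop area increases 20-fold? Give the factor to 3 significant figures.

S₂/S₁ = (A₂/A₁)^z = 20^0.14
ln(S₂/S₁) = 0.14 × ln 20 = 0.14 × 2.9957 = 0.4194
S₂/S₁ = e^0.4194 ≈ 1.521

1.52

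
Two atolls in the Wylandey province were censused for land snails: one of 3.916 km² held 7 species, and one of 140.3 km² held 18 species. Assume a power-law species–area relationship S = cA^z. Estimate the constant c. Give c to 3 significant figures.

4.88

z = ln(S₂/S₁) / ln(A₂/A₁) = ln(18/7) / ln(140.3/3.916) = 0.9445 / 3.5787 = 0.2639
c = S₁ / A₁^z = 7 / 3.916^0.2639 = 7 / 1.434 = 4.882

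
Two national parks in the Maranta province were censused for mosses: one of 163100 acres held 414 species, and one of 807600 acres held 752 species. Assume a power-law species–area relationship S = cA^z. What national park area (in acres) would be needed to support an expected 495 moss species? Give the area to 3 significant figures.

263000 acres

z = ln(752/414) / ln(807600/163100) = 0.5969 / 1.5997 = 0.3731
c = 414 / 163100^0.3731 = 414 / 88.07 = 4.701
A = (495/4.701)^(1/0.3731) ⇒ ln A = ln(105.3)/0.3731 = 12.4810
A = e^12.4810 ≈ 263298 acres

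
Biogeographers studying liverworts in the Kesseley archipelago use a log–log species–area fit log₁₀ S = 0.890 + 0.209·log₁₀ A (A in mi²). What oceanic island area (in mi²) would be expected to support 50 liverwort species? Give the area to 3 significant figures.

50 = 7.762 × A^0.209  ⇒  A^0.209 = 50/7.762 = 6.441
ln A = ln(6.441) / 0.209 = 1.8627 / 0.209 = 8.9125
A = e^8.9125 ≈ 7425 mi²

7420 mi²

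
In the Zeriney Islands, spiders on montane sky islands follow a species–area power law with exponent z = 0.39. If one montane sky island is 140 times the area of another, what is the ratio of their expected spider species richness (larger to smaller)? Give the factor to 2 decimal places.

6.87

S₂/S₁ = (A₂/A₁)^z = 140^0.39
ln(S₂/S₁) = 0.39 × ln 140 = 0.39 × 4.9416 = 1.9272
S₂/S₁ = e^1.9272 ≈ 6.871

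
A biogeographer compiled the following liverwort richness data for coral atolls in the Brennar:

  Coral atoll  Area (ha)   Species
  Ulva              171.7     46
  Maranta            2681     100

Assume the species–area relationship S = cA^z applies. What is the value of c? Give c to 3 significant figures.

10.7

z = ln(S₂/S₁) / ln(A₂/A₁) = ln(100/46) / ln(2681/171.7) = 0.7765 / 2.7482 = 0.2826
c = S₁ / A₁^z = 46 / 171.7^0.2826 = 46 / 4.28 = 10.75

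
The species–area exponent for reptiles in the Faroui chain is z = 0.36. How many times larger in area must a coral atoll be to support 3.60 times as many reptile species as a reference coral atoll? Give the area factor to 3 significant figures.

(A₂/A₁)^0.36 = 3.6, so A₂/A₁ = 3.6^(1/0.36) = 3.6^2.778
ln(A₂/A₁) = ln 3.6 / 0.36 = 1.2809 / 0.36 = 3.5581
A₂/A₁ = e^3.5581 ≈ 35.1

35.1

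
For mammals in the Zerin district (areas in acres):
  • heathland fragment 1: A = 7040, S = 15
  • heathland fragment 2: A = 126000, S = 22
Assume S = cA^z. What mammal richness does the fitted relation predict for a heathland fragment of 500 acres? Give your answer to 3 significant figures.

10.6

z = ln(22/15) / ln(126000/7040) = 0.3830 / 2.8847 = 0.1328
c = 15 / 7040^0.1328 = 15 / 3.242 = 4.627
S₃ = 4.627 × 500^0.1328 = 4.627 × 2.282 ≈ 10.56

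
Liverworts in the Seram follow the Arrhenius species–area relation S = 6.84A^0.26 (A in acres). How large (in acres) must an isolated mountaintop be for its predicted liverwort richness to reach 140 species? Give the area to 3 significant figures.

140 = 6.84 × A^0.26  ⇒  A^0.26 = 140/6.84 = 20.47
ln A = ln(20.47) / 0.26 = 3.0189 / 0.26 = 11.6110
A = e^11.6110 ≈ 110302 acres

110000 acres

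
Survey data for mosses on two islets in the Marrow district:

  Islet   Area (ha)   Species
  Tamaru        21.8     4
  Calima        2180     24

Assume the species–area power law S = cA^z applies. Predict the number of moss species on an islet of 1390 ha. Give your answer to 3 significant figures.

20.1

z = ln(24/4) / ln(2180/21.8) = 1.7918 / 4.6052 = 0.3891
c = 4 / 21.8^0.3891 = 4 / 3.317 = 1.206
S₃ = 1.206 × 1390^0.3891 = 1.206 × 16.71 ≈ 20.15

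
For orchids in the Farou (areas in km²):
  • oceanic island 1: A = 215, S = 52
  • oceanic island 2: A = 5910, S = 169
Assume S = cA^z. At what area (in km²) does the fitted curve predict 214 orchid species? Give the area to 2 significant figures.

11000 km²

z = ln(169/52) / ln(5910/215) = 1.1787 / 3.3138 = 0.3557
c = 52 / 215^0.3557 = 52 / 6.755 = 7.698
A = (214/7.698)^(1/0.3557) ⇒ ln A = ln(27.8)/0.3557 = 9.3481
A = e^9.3481 ≈ 11477 km²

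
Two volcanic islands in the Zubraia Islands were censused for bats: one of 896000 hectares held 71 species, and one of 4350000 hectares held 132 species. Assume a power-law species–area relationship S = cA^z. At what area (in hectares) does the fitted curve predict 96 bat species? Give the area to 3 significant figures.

1930000 hectares

z = ln(132/71) / ln(4350000/896000) = 0.6201 / 1.5800 = 0.3925
c = 71 / 896000^0.3925 = 71 / 216.9 = 0.3274
A = (96/0.3274)^(1/0.3925) ⇒ ln A = ln(293.2)/0.3925 = 14.4743
A = e^14.4743 ≈ 1932466 hectares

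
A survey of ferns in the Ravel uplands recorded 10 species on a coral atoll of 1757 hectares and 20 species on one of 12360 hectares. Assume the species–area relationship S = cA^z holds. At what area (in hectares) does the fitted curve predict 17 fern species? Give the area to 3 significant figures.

z = ln(20/10) / ln(12360/1757) = 0.6931 / 1.9509 = 0.3553
c = 10 / 1757^0.3553 = 10 / 14.22 = 0.7033
A = (17/0.7033)^(1/0.3553) ⇒ ln A = ln(24.17)/0.3553 = 8.9648
A = e^8.9648 ≈ 7823 hectares

7820 hectares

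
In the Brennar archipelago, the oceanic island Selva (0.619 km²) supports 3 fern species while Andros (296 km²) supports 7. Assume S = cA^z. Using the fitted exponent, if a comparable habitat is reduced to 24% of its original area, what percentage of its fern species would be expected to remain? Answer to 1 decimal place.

z = ln(7/3) / ln(296/0.619) = 0.8473 / 6.1700 = 0.1373
S_new/S_old = (A_new/A_old)^z = 0.24^0.1373 = exp(0.1373 × -1.4271) = 0.822

82.2%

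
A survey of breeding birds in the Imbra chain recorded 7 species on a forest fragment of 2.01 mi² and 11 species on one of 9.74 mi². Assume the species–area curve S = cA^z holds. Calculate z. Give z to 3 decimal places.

0.286

Taking logs: ln S = ln c + z ln A, so z = (ln S₂ − ln S₁)/(ln A₂ − ln A₁).
z = ln(11/7) / ln(9.74/2.01) = ln(1.571) / ln(4.846) = 0.4520 / 1.5781 = 0.2864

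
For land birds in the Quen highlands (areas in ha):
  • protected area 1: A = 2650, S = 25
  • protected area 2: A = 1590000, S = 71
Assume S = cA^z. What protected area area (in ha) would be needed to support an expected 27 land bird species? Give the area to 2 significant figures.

4200 ha

z = ln(71/25) / ln(1590000/2650) = 1.0438 / 6.3969 = 0.1632
c = 25 / 2650^0.1632 = 25 / 3.619 = 6.908
A = (27/6.908)^(1/0.1632) ⇒ ln A = ln(3.908)/0.1632 = 8.3540
A = e^8.3540 ≈ 4247 ha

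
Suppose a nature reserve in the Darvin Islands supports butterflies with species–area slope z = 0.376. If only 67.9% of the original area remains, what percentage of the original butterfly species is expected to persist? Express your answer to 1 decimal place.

S_new/S_old = (A_new/A_old)^z = 0.679^0.376
= exp(0.376 × ln 0.679) = exp(0.376 × -0.3871) = exp(-0.1456) ≈ 0.8645

86.5%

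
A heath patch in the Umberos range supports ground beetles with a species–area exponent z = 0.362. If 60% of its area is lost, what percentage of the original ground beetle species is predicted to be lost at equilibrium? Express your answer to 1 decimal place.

S_new/S_old = (A_new/A_old)^z = 0.4^0.362
= exp(0.362 × ln 0.4) = exp(0.362 × -0.9163) = exp(-0.3317) ≈ 0.7177
Fraction lost = 1 − 0.7177 = 0.2823

28.2%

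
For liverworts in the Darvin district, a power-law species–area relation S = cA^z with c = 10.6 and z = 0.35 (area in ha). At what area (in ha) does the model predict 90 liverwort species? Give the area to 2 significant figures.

450 ha

90 = 10.6 × A^0.35  ⇒  A^0.35 = 90/10.6 = 8.491
ln A = ln(8.491) / 0.35 = 2.1390 / 0.35 = 6.1113
A = e^6.1113 ≈ 450.9 ha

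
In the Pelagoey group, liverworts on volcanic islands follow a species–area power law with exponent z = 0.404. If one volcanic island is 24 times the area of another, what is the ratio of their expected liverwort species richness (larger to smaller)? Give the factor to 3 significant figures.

3.61

S₂/S₁ = (A₂/A₁)^z = 24^0.404
ln(S₂/S₁) = 0.404 × ln 24 = 0.404 × 3.1781 = 1.2839
S₂/S₁ = e^1.2839 ≈ 3.611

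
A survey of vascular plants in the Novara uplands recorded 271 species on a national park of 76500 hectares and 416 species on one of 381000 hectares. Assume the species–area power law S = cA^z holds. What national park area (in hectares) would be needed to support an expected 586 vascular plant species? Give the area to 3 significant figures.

z = ln(416/271) / ln(381000/76500) = 0.4286 / 1.6055 = 0.2669
c = 271 / 76500^0.2669 = 271 / 20.12 = 13.47
A = (586/13.47)^(1/0.2669) ⇒ ln A = ln(43.51)/0.2669 = 14.1341
A = e^14.1341 ≈ 1375245 hectares

1380000 hectares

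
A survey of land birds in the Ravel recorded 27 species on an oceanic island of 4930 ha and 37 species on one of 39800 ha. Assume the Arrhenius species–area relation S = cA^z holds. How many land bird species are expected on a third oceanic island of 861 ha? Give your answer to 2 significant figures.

21

z = ln(37/27) / ln(39800/4930) = 0.3151 / 2.0885 = 0.1509
c = 27 / 4930^0.1509 = 27 / 3.607 = 7.486
S₃ = 7.486 × 861^0.1509 = 7.486 × 2.772 ≈ 20.75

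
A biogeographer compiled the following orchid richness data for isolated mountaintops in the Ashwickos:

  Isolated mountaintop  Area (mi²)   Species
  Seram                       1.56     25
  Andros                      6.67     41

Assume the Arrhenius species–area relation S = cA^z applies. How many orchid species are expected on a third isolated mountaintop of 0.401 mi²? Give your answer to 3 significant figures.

15.7

z = ln(41/25) / ln(6.67/1.56) = 0.4947 / 1.4529 = 0.3405
c = 25 / 1.56^0.3405 = 25 / 1.163 = 21.49
S₃ = 21.49 × 0.401^0.3405 = 21.49 × 0.7326 ≈ 15.74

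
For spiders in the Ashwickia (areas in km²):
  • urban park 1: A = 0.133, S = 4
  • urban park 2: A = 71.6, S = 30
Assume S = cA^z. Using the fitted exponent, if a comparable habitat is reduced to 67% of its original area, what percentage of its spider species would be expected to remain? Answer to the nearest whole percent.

88%

z = ln(30/4) / ln(71.6/0.133) = 2.0149 / 6.2885 = 0.3204
S_new/S_old = (A_new/A_old)^z = 0.67^0.3204 = exp(0.3204 × -0.4005) = 0.8796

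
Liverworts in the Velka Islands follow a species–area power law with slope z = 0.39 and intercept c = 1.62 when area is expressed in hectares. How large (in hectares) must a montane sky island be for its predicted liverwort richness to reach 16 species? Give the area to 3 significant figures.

355 hectares

16 = 1.62 × A^0.39  ⇒  A^0.39 = 16/1.62 = 9.877
ln A = ln(9.877) / 0.39 = 2.2902 / 0.39 = 5.8722
A = e^5.8722 ≈ 355 hectares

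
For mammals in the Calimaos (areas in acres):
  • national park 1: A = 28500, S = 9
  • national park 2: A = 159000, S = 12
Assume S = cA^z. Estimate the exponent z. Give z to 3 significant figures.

Taking logs: ln S = ln c + z ln A, so z = (ln S₂ − ln S₁)/(ln A₂ − ln A₁).
z = ln(12/9) / ln(159000/28500) = ln(1.333) / ln(5.579) = 0.2877 / 1.7190 = 0.1674

0.167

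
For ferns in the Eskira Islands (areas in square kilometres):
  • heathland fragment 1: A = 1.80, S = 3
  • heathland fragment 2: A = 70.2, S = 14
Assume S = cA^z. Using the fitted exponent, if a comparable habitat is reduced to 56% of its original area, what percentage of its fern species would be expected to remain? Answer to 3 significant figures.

z = ln(14/3) / ln(70.2/1.8) = 1.5404 / 3.6636 = 0.4205
S_new/S_old = (A_new/A_old)^z = 0.56^0.4205 = exp(0.4205 × -0.5798) = 0.7836

78.4%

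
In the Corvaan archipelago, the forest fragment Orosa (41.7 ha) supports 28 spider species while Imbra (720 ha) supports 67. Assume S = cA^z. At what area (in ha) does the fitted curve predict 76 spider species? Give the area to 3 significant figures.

1090 ha

z = ln(67/28) / ln(720/41.7) = 0.8725 / 2.8488 = 0.3063
c = 28 / 41.7^0.3063 = 28 / 3.135 = 8.932
A = (76/8.932)^(1/0.3063) ⇒ ln A = ln(8.509)/0.3063 = 6.9908
A = e^6.9908 ≈ 1087 ha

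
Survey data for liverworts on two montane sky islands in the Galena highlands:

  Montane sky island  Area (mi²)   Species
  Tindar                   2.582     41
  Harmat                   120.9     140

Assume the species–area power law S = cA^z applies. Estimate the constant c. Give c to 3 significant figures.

30.3

z = ln(S₂/S₁) / ln(A₂/A₁) = ln(140/41) / ln(120.9/2.582) = 1.2281 / 3.8464 = 0.3193
c = S₁ / A₁^z = 41 / 2.582^0.3193 = 41 / 1.354 = 30.29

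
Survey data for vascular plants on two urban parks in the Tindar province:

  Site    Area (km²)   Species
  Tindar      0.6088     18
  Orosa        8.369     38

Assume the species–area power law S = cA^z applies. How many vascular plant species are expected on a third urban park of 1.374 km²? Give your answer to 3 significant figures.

z = ln(38/18) / ln(8.369/0.6088) = 0.7472 / 2.6208 = 0.2851
c = 18 / 0.6088^0.2851 = 18 / 0.8681 = 20.74
S₃ = 20.74 × 1.374^0.2851 = 20.74 × 1.095 ≈ 22.7

22.7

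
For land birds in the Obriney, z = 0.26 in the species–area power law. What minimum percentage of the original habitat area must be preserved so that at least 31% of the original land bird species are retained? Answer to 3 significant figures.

Need (A_new/A_old)^0.26 = 0.31, so A_new/A_old = 0.31^(1/0.26) = 0.31^3.846
ln(A_new/A_old) = ln 0.31 / 0.26 = -1.1712 / 0.26 = -4.5045
A_new/A_old = e^-4.5045 ≈ 0.01106

1.11%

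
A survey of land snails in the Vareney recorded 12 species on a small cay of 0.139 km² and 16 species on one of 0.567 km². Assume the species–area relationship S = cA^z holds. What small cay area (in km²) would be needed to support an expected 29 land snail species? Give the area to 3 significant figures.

z = ln(16/12) / ln(0.567/0.139) = 0.2877 / 1.4059 = 0.2046
c = 12 / 0.139^0.2046 = 12 / 0.6678 = 17.97
A = (29/17.97)^(1/0.2046) ⇒ ln A = ln(1.614)/0.2046 = 2.3389
A = e^2.3389 ≈ 10.37 km²

10.4 km²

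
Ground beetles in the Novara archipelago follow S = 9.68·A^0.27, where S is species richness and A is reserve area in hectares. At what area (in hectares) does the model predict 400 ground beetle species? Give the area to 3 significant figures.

400 = 9.68 × A^0.27  ⇒  A^0.27 = 400/9.68 = 41.32
ln A = ln(41.32) / 0.27 = 3.7214 / 0.27 = 13.7830
A = e^13.7830 ≈ 967986 hectares

968000 hectares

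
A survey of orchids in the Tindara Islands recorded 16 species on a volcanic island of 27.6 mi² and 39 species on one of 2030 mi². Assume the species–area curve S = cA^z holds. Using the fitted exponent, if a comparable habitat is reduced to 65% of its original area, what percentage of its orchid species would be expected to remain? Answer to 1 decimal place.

z = ln(39/16) / ln(2030/27.6) = 0.8910 / 4.2980 = 0.2073
S_new/S_old = (A_new/A_old)^z = 0.65^0.2073 = exp(0.2073 × -0.4308) = 0.9146

91.5%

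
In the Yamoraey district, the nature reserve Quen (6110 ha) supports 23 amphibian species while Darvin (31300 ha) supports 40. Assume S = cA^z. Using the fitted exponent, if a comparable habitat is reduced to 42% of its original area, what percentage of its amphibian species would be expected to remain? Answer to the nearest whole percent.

z = ln(40/23) / ln(31300/6110) = 0.5534 / 1.6337 = 0.3387
S_new/S_old = (A_new/A_old)^z = 0.42^0.3387 = exp(0.3387 × -0.8675) = 0.7454

75%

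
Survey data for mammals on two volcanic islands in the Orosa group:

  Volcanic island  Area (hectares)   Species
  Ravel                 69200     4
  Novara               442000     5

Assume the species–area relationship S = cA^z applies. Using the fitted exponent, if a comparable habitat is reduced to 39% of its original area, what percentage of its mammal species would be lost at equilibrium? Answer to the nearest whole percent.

z = ln(5/4) / ln(442000/69200) = 0.2231 / 1.8543 = 0.1203
S_new/S_old = (A_new/A_old)^z = 0.39^0.1203 = exp(0.1203 × -0.9416) = 0.8929
Fraction lost = 1 − 0.8929 = 0.1071

11%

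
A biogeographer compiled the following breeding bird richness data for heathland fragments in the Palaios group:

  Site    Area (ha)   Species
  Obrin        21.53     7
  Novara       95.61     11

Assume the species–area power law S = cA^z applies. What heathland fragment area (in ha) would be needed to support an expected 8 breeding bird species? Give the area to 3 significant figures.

z = ln(11/7) / ln(95.61/21.53) = 0.4520 / 1.4908 = 0.3032
c = 7 / 21.53^0.3032 = 7 / 2.536 = 2.76
A = (8/2.76)^(1/0.3032) ⇒ ln A = ln(2.898)/0.3032 = 3.5099
A = e^3.5099 ≈ 33.44 ha

33.4 ha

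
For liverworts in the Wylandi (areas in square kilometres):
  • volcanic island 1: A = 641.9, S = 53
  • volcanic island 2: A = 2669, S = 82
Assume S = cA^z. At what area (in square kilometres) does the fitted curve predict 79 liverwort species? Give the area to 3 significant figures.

z = ln(82/53) / ln(2669/641.9) = 0.4364 / 1.4250 = 0.3063
c = 53 / 641.9^0.3063 = 53 / 7.241 = 7.319
A = (79/7.319)^(1/0.3063) ⇒ ln A = ln(10.79)/0.3063 = 7.7678
A = e^7.7678 ≈ 2363 square kilometres

2360 square kilometres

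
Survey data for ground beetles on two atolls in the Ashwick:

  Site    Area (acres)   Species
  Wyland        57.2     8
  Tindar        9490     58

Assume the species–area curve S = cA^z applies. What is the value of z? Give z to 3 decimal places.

0.388

Taking logs: ln S = ln c + z ln A, so z = (ln S₂ − ln S₁)/(ln A₂ − ln A₁).
z = ln(58/8) / ln(9490/57.2) = ln(7.25) / ln(165.9) = 1.9810 / 5.1114 = 0.3876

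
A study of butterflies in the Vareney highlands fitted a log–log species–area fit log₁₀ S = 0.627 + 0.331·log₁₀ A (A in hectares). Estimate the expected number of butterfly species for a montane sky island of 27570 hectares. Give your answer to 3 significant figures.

S = 4.236 × 27570^0.331 = 4.236 × 29.5 ≈ 125

125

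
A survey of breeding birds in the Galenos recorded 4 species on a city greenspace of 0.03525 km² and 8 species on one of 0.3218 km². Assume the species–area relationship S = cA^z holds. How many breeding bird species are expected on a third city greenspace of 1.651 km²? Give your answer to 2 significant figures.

13

z = ln(8/4) / ln(0.3218/0.03525) = 0.6931 / 2.2115 = 0.3134
c = 4 / 0.03525^0.3134 = 4 / 0.3505 = 11.41
S₃ = 11.41 × 1.651^0.3134 = 11.41 × 1.17 ≈ 13.36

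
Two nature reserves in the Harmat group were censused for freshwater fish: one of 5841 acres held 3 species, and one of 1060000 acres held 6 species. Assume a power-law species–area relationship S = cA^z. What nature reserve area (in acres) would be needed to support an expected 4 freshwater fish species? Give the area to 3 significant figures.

z = ln(6/3) / ln(1060000/5841) = 0.6931 / 5.2011 = 0.1333
c = 3 / 5841^0.1333 = 3 / 3.177 = 0.9444
A = (4/0.9444)^(1/0.1333) ⇒ ln A = ln(4.235)/0.1333 = 10.8313
A = e^10.8313 ≈ 50580 acres

50600 acres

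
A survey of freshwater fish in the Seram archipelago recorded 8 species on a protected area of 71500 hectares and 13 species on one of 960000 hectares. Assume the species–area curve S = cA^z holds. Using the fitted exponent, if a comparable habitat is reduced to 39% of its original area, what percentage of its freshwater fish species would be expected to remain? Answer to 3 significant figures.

83.9%

z = ln(13/8) / ln(960000/71500) = 0.4855 / 2.5972 = 0.1869
S_new/S_old = (A_new/A_old)^z = 0.39^0.1869 = exp(0.1869 × -0.9416) = 0.8386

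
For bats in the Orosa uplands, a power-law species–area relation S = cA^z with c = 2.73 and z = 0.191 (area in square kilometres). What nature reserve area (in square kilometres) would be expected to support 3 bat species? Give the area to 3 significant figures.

1.64 square kilometres

3 = 2.73 × A^0.191  ⇒  A^0.191 = 3/2.73 = 1.099
ln A = ln(1.099) / 0.191 = 0.0943 / 0.191 = 0.4938
A = e^0.4938 ≈ 1.638 square kilometres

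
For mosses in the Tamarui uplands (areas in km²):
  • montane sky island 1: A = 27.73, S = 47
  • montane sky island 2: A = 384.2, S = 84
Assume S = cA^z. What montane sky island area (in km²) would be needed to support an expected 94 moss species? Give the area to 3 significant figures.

639 km²

z = ln(84/47) / ln(384.2/27.73) = 0.5807 / 2.6286 = 0.2209
c = 47 / 27.73^0.2209 = 47 / 2.083 = 22.56
A = (94/22.56)^(1/0.2209) ⇒ ln A = ln(4.167)/0.2209 = 6.4603
A = e^6.4603 ≈ 639.3 km²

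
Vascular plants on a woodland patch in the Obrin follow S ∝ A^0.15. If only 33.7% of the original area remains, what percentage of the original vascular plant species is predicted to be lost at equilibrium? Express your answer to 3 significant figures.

15.1%

S_new/S_old = (A_new/A_old)^z = 0.337^0.15
= exp(0.15 × ln 0.337) = exp(0.15 × -1.0877) = exp(-0.1632) ≈ 0.8495
Fraction lost = 1 − 0.8495 = 0.1505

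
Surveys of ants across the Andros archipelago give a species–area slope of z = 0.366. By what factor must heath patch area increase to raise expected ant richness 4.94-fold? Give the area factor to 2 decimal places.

(A₂/A₁)^0.366 = 4.94, so A₂/A₁ = 4.94^(1/0.366) = 4.94^2.732
ln(A₂/A₁) = ln 4.94 / 0.366 = 1.5974 / 0.366 = 4.3644
A₂/A₁ = e^4.3644 ≈ 78.6

78.60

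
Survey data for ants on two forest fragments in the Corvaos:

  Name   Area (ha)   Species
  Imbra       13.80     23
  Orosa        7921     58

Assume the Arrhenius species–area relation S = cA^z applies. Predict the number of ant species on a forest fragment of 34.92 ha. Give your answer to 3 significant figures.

z = ln(58/23) / ln(7921/13.8) = 0.9249 / 6.3526 = 0.1456
c = 23 / 13.8^0.1456 = 23 / 1.465 = 15.69
S₃ = 15.69 × 34.92^0.1456 = 15.69 × 1.678 ≈ 26.33

26.3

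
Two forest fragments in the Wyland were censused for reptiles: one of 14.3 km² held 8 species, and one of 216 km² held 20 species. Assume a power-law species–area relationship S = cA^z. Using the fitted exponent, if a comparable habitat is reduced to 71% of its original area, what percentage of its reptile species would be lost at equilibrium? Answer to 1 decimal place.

10.9%

z = ln(20/8) / ln(216/14.3) = 0.9163 / 2.7150 = 0.3375
S_new/S_old = (A_new/A_old)^z = 0.71^0.3375 = exp(0.3375 × -0.3425) = 0.8908
Fraction lost = 1 − 0.8908 = 0.1092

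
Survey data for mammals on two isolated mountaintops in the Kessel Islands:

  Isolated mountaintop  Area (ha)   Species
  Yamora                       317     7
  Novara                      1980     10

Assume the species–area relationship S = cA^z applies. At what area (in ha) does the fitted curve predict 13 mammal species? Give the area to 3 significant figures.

7620 ha

z = ln(10/7) / ln(1980/317) = 0.3567 / 1.8320 = 0.1947
c = 7 / 317^0.1947 = 7 / 3.069 = 2.281
A = (13/2.281)^(1/0.1947) ⇒ ln A = ln(5.699)/0.1947 = 8.9384
A = e^8.9384 ≈ 7619 ha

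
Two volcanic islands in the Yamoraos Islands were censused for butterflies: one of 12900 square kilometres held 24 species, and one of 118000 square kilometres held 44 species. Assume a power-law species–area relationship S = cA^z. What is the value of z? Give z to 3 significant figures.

0.274

Taking logs: ln S = ln c + z ln A, so z = (ln S₂ − ln S₁)/(ln A₂ − ln A₁).
z = ln(44/24) / ln(118000/12900) = ln(1.833) / ln(9.147) = 0.6061 / 2.2135 = 0.2738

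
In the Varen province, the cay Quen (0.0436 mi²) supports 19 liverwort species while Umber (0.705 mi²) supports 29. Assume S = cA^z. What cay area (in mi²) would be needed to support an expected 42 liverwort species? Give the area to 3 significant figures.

z = ln(29/19) / ln(0.705/0.0436) = 0.4229 / 2.7831 = 0.1519
c = 19 / 0.0436^0.1519 = 19 / 0.6213 = 30.58
A = (42/30.58)^(1/0.1519) ⇒ ln A = ln(1.373)/0.1519 = 2.0882
A = e^2.0882 ≈ 8.07 mi²

8.07 mi²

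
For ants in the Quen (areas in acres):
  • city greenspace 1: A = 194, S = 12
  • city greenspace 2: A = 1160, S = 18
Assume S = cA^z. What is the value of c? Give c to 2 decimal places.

3.63

z = ln(S₂/S₁) / ln(A₂/A₁) = ln(18/12) / ln(1160/194) = 0.4055 / 1.7883 = 0.2267
c = S₁ / A₁^z = 12 / 194^0.2267 = 12 / 3.302 = 3.635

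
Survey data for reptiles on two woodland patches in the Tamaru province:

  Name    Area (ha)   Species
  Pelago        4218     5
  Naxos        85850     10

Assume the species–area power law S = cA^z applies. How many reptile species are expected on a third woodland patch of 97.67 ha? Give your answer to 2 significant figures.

z = ln(10/5) / ln(85850/4218) = 0.6931 / 3.0132 = 0.2300
c = 5 / 4218^0.2300 = 5 / 6.822 = 0.7329
S₃ = 0.7329 × 97.67^0.2300 = 0.7329 × 2.869 ≈ 2.103

2.1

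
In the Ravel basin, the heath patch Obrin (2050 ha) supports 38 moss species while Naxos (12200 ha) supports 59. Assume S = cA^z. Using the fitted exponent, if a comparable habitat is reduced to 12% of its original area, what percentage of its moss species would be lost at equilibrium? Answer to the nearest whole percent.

z = ln(59/38) / ln(12200/2050) = 0.4400 / 1.7836 = 0.2467
S_new/S_old = (A_new/A_old)^z = 0.12^0.2467 = exp(0.2467 × -2.1203) = 0.5927
Fraction lost = 1 − 0.5927 = 0.4073

41%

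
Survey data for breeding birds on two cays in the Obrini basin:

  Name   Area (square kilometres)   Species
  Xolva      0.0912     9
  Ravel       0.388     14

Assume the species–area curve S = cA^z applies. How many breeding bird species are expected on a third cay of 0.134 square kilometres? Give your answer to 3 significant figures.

z = ln(14/9) / ln(0.388/0.0912) = 0.4418 / 1.4480 = 0.3051
c = 9 / 0.0912^0.3051 = 9 / 0.4816 = 18.69
S₃ = 18.69 × 0.134^0.3051 = 18.69 × 0.5416 ≈ 10.12

10.1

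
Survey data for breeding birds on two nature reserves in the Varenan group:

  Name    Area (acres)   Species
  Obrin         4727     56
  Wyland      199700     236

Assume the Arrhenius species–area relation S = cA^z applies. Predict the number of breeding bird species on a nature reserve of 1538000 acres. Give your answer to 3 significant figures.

517

z = ln(236/56) / ln(199700/4727) = 1.4385 / 3.7435 = 0.3843
c = 56 / 4727^0.3843 = 56 / 25.82 = 2.169
S₃ = 2.169 × 1538000^0.3843 = 2.169 × 238.4 ≈ 517.1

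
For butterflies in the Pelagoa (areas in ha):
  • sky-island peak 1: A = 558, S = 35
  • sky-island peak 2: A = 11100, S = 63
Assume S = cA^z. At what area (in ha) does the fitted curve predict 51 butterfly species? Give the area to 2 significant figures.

3800 ha

z = ln(63/35) / ln(11100/558) = 0.5878 / 2.9903 = 0.1966
c = 35 / 558^0.1966 = 35 / 3.466 = 10.1
A = (51/10.1)^(1/0.1966) ⇒ ln A = ln(5.051)/0.1966 = 8.2397
A = e^8.2397 ≈ 3788 ha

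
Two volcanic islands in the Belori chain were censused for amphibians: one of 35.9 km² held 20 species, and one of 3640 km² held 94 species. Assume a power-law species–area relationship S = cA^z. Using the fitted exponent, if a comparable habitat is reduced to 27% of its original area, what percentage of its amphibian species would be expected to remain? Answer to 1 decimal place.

z = ln(94/20) / ln(3640/35.9) = 1.5476 / 4.6190 = 0.3350
S_new/S_old = (A_new/A_old)^z = 0.27^0.3350 = exp(0.3350 × -1.3093) = 0.6449

64.5%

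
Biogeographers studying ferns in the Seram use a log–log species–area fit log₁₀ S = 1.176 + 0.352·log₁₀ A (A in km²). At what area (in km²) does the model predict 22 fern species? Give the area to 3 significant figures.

2.97 km²

22 = 15 × A^0.352  ⇒  A^0.352 = 22/15 = 1.467
ln A = ln(1.467) / 0.352 = 0.3832 / 0.352 = 1.0886
A = e^1.0886 ≈ 2.97 km²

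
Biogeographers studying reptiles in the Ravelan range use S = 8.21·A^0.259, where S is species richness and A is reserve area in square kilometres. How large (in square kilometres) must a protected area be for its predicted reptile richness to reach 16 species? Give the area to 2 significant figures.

13 square kilometres

16 = 8.21 × A^0.259  ⇒  A^0.259 = 16/8.21 = 1.949
ln A = ln(1.949) / 0.259 = 0.6672 / 0.259 = 2.5762
A = e^2.5762 ≈ 13.15 square kilometres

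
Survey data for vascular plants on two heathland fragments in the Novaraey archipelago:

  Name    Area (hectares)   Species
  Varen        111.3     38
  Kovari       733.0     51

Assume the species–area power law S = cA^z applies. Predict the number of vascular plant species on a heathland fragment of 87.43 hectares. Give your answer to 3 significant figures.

36.6

z = ln(51/38) / ln(733/111.3) = 0.2942 / 1.8849 = 0.1561
c = 38 / 111.3^0.1561 = 38 / 2.087 = 18.21
S₃ = 18.21 × 87.43^0.1561 = 18.21 × 2.01 ≈ 36.59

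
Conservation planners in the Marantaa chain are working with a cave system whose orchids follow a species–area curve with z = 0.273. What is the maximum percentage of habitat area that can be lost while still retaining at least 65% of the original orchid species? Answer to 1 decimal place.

Need (A_new/A_old)^0.273 = 0.65, so A_new/A_old = 0.65^(1/0.273) = 0.65^3.663
ln(A_new/A_old) = ln 0.65 / 0.273 = -0.4308 / 0.273 = -1.5780
A_new/A_old = e^-1.5780 ≈ 0.2064
Fraction that can be lost = 1 − 0.2064 = 0.7936

79.4%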